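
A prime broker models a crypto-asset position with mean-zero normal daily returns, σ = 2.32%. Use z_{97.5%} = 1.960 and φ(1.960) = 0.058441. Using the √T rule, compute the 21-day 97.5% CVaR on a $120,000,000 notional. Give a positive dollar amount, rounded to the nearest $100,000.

$29,800,000

σ_{21d} = 2.32% × √21 = 10.632%.
ES multiplier = φ(z)/(1−α) = 0.058441/0.025 = 2.338.
ES = 10.632% × 2.338 = 24.858%; on $120,000,000: $29,829,600.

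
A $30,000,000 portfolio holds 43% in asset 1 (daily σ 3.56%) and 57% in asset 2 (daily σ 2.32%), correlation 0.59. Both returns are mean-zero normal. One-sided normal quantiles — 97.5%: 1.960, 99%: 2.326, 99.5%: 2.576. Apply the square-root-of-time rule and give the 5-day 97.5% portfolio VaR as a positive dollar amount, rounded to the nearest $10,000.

σ_p = √(0.43²·3.56² + 0.57²·2.32² + 2·0.59·0.43·0.57·3.56·2.32) = 2.546%.
σ_{5d} = 2.546% × √5 = 5.693%.
VaR = 1.960 × 5.693% = 11.158%; on $30,000,000 that is $3,347,400.

$3,350,000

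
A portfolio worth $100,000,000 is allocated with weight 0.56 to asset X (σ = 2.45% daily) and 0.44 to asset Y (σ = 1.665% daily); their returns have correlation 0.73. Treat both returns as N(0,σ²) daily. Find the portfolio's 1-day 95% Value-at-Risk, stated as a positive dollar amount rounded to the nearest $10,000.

σ_p² = 0.56²·2.45² + 0.44²·1.665² + 2·0.73·0.56·0.44·2.45·1.665 = 3.8866 (%²).
σ_p = √3.8866 = 1.971%.
At 95%, z = 1.645.
VaR = 1.645 × 1.971% = 3.242%; on $100,000,000 that is $3,242,000.

$3,240,000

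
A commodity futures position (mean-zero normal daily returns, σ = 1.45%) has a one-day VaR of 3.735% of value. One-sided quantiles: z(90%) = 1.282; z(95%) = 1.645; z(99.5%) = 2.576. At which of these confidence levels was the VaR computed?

99.5%

Implied z = VaR/σ = 3.735 / 1.45 = 2.576.
This matches z(99.5%) = 2.576.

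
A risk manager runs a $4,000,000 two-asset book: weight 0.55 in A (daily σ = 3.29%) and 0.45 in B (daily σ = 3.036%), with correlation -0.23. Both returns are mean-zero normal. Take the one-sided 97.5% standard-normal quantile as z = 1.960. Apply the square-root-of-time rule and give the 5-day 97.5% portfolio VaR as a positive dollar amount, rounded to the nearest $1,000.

$351,000

σ_p = √(0.55²·3.29² + 0.45²·3.036² + 2·-0.23·0.55·0.45·3.29·3.036) = 2.001%.
σ_{5d} = 2.001% × √5 = 4.474%.
VaR = 1.960 × 4.474% = 8.769%; on $4,000,000 that is $350,760.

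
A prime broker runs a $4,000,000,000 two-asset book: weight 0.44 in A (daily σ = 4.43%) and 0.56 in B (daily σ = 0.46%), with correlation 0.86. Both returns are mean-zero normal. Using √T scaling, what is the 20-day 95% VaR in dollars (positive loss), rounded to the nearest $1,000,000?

σ_p = √(0.44²·4.43² + 0.56²·0.46² + 2·0.86·0.44·0.56·4.43·0.46) = 2.175%.
σ_{20d} = 2.175% × √20 = 9.727%.
z(95%) = 1.645.
VaR = 1.645 × 9.727% = 16.001%; on $4,000,000,000 that is $640,040,000.

$640,000,000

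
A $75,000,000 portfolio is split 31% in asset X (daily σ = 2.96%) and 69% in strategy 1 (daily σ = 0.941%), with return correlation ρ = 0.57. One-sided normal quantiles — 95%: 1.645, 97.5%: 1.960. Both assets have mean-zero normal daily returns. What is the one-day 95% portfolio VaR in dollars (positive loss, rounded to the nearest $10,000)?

σ_p² = 0.31²·2.96² + 0.69²·0.941² + 2·0.57·0.31·0.69·2.96·0.941 = 1.9428 (%²).
σ_p = √1.9428 = 1.394%.
VaR = 1.645 × 1.394% = 2.293%; on $75,000,000 that is $1,719,750.

$1,720,000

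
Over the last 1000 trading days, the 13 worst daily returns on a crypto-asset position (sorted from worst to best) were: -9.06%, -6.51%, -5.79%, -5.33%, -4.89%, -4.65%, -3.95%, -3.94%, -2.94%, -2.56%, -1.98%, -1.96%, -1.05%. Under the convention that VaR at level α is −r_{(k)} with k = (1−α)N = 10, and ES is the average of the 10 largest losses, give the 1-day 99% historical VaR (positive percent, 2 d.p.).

2.56%

k = 10; the 10th lowest return is -2.56%, so VaR = 2.56%.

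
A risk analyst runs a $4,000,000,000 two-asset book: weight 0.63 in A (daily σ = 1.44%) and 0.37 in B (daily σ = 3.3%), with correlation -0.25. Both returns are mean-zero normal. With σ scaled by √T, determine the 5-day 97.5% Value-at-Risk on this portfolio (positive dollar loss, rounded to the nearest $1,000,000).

$233,000,000

σ_p = √(0.63²·1.44² + 0.37²·3.3² + 2·-0.25·0.63·0.37·1.44·3.3) = 1.327%.
σ_{5d} = 1.327% × √5 = 2.967%.
z(97.5%) = 1.960.
VaR = 1.960 × 2.967% = 5.815%; on $4,000,000,000 that is $232,600,000.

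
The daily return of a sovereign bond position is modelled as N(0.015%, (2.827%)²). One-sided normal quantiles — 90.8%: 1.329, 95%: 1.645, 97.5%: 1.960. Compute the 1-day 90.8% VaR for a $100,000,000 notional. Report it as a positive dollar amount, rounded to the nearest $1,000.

VaR = −μ + z·σ = −(0.015%) + 1.329 × 2.827% = 3.742%.
On $100,000,000: 0.03742 × $100,000,000 = $3,742,000.

$3,742,000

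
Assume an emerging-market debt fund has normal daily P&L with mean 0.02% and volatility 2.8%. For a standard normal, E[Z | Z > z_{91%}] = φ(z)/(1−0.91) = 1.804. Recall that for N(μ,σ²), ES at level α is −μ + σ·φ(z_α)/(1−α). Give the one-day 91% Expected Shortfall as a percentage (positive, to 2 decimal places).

ES = −(0.02%) + 2.8% × 1.804 = 5.031%.

5.03%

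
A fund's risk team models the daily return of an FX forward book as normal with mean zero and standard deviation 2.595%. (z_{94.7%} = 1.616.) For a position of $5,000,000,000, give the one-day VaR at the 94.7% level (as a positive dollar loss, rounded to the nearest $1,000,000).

VaR = z·σ = 1.616 × 2.595% = 4.194%.
On $5,000,000,000: 0.04194 × $5,000,000,000 = $209,700,000.

$210,000,000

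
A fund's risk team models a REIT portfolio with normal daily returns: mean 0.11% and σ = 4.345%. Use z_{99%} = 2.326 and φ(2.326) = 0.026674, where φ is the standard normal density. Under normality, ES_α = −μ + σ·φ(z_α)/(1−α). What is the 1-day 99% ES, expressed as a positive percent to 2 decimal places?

Tail multiplier: φ(z)/(1−α) = 0.026674 / 0.01 = 2.667.
ES = −(0.11%) + 4.345% × 2.667 = 11.478%.

11.48%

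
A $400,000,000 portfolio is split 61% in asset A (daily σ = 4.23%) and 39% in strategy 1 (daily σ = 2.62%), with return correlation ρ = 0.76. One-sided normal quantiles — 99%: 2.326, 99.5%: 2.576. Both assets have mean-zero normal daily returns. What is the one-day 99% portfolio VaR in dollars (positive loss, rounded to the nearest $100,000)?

σ_p² = 0.61²·4.23² + 0.39²·2.62² + 2·0.76·0.61·0.39·4.23·2.62 = 11.7096 (%²).
σ_p = √11.7096 = 3.422%.
VaR = 2.326 × 3.422% = 7.960%; on $400,000,000 that is $31,840,000.

$31,800,000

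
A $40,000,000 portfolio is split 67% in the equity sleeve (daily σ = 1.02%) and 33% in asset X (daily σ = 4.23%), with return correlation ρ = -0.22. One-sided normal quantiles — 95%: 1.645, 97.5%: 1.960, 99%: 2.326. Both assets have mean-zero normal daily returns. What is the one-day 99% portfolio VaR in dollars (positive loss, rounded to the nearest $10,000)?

σ_p² = 0.67²·1.02² + 0.33²·4.23² + 2·-0.22·0.67·0.33·1.02·4.23 = 1.9958 (%²).
σ_p = √1.9958 = 1.413%.
VaR = 2.326 × 1.413% = 3.287%; on $40,000,000 that is $1,314,800.

$1,310,000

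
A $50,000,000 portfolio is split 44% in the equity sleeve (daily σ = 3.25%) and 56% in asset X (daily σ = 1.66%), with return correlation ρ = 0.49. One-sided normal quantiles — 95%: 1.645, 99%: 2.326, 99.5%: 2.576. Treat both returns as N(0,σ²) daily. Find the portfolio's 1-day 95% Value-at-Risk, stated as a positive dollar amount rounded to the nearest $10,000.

σ_p² = 0.44²·3.25² + 0.56²·1.66² + 2·0.49·0.44·0.56·3.25·1.66 = 4.2118 (%²).
σ_p = √4.2118 = 2.052%.
VaR = 1.645 × 2.052% = 3.376%; on $50,000,000 that is $1,688,000.

$1,690,000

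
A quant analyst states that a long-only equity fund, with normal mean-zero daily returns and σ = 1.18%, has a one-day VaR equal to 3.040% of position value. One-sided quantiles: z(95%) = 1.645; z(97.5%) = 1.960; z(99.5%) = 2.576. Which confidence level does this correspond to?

Implied z = VaR/σ = 3.040 / 1.18 = 2.576.
This matches z(99.5%) = 2.576.

99.5%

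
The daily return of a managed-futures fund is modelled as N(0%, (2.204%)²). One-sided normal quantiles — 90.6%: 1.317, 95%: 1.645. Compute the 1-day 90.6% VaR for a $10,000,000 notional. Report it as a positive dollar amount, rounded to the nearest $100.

VaR = z·σ = 1.317 × 2.204% = 2.903%.
On $10,000,000: 0.02903 × $10,000,000 = $290,300.

$290,300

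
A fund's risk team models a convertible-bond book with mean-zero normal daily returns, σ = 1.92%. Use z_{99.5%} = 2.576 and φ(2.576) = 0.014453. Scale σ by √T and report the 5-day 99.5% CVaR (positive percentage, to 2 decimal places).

12.41%

σ_{5d} = 1.92% × √5 = 4.293%.
ES multiplier = φ(z)/(1−α) = 0.014453/0.005 = 2.891.
ES = 4.293% × 2.891 = 12.411%.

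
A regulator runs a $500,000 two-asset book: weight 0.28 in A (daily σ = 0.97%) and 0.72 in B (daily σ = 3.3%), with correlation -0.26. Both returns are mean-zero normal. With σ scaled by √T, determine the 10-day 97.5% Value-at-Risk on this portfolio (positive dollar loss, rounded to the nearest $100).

σ_p = √(0.28²·0.97² + 0.72²·3.3² + 2·-0.26·0.28·0.72·0.97·3.3) = 2.320%.
σ_{10d} = 2.320% × √10 = 7.336%.
z(97.5%) = 1.960.
VaR = 1.960 × 7.336% = 14.379%; on $500,000 that is $71,895.

$71,900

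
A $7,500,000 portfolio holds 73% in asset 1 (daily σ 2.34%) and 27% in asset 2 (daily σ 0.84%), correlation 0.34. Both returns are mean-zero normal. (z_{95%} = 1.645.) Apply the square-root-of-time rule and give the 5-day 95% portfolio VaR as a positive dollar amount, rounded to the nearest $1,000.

σ_p = √(0.73²·2.34² + 0.27²·0.84² + 2·0.34·0.73·0.27·2.34·0.84) = 1.798%.
σ_{5d} = 1.798% × √5 = 4.020%.
VaR = 1.645 × 4.020% = 6.613%; on $7,500,000 that is $495,975.

$496,000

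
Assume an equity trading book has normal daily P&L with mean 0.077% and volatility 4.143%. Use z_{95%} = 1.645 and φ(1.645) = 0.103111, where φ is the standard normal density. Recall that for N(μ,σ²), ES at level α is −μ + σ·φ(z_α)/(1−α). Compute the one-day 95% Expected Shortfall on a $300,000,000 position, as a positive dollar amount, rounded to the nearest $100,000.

$25,400,000

Tail multiplier: φ(z)/(1−α) = 0.103111 / 0.05 = 2.062.
ES = −(0.077%) + 4.143% × 2.062 = 8.466%.
On $300,000,000: 0.08466 × $300,000,000 = $25,398,000.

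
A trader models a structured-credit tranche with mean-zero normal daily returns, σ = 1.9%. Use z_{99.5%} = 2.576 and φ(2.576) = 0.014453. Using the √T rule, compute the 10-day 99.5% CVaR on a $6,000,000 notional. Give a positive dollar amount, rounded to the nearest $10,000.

σ_{10d} = 1.9% × √10 = 6.008%.
ES multiplier = φ(z)/(1−α) = 0.014453/0.005 = 2.891.
ES = 6.008% × 2.891 = 17.369%; on $6,000,000: $1,042,140.

$1,040,000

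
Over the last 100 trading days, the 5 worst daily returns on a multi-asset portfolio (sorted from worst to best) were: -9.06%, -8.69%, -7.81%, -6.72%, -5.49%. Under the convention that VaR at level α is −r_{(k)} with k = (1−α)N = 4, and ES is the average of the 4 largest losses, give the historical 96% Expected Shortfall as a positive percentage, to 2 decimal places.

The 4 worst returns sum to -32.28%.
ES = −(-32.28%) / 4 = 8.07%.

8.07%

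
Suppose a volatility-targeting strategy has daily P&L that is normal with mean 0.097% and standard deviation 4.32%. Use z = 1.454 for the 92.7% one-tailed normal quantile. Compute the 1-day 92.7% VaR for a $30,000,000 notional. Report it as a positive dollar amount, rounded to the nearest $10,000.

VaR = −μ + z·σ = −(0.097%) + 1.454 × 4.32% = 6.184%.
On $30,000,000: 0.06184 × $30,000,000 = $1,855,200.

$1,860,000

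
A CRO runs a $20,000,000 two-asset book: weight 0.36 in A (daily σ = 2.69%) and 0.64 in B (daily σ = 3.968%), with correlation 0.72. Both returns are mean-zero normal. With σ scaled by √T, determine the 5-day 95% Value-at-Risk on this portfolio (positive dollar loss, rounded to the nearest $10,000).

σ_p = √(0.36²·2.69² + 0.64²·3.968² + 2·0.72·0.36·0.64·2.69·3.968) = 3.306%.
σ_{5d} = 3.306% × √5 = 7.392%.
z(95%) = 1.645.
VaR = 1.645 × 7.392% = 12.160%; on $20,000,000 that is $2,432,000.

$2,430,000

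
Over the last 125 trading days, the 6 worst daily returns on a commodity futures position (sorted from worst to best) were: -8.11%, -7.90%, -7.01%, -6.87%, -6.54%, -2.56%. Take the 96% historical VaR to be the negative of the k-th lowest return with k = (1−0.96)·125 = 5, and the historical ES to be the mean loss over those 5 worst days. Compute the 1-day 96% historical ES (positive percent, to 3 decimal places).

7.286%

The 5 worst returns sum to -36.43%.
ES = −(-36.43%) / 5 = 7.286%.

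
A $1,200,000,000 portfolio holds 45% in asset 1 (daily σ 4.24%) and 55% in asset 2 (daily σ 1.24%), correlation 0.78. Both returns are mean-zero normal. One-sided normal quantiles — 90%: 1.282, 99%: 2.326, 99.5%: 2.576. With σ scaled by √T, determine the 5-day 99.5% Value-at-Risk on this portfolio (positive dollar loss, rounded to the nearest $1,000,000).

σ_p = √(0.45²·4.24² + 0.55²·1.24² + 2·0.78·0.45·0.55·4.24·1.24) = 2.477%.
σ_{5d} = 2.477% × √5 = 5.539%.
VaR = 2.576 × 5.539% = 14.268%; on $1,200,000,000 that is $171,216,000.

$171,000,000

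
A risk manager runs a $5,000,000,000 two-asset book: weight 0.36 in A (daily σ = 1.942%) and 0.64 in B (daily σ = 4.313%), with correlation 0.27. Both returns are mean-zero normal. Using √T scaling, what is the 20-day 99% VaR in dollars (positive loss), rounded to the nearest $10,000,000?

σ_p = √(0.36²·1.942² + 0.64²·4.313² + 2·0.27·0.36·0.64·1.942·4.313) = 3.025%.
σ_{20d} = 3.025% × √20 = 13.528%.
z(99%) = 2.326.
VaR = 2.326 × 13.528% = 31.466%; on $5,000,000,000 that is $1,573,300,000.

$1,570,000,000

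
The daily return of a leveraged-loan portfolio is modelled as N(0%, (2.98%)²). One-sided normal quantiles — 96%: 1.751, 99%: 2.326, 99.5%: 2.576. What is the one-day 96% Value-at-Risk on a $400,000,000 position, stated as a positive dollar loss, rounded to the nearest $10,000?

$20,870,000

VaR = z·σ = 1.751 × 2.98% = 5.218%.
On $400,000,000: 0.05218 × $400,000,000 = $20,872,000.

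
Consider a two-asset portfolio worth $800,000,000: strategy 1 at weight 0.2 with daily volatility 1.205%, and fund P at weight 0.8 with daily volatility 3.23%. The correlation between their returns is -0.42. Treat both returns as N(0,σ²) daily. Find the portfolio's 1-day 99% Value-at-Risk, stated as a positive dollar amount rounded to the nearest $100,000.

$46,400,000

σ_p² = 0.2²·1.205² + 0.8²·3.23² + 2·-0.42·0.2·0.8·1.205·3.23 = 6.2120 (%²).
σ_p = √6.2120 = 2.492%.
At 99%, z = 2.326.
VaR = 2.326 × 2.492% = 5.796%; on $800,000,000 that is $46,368,000.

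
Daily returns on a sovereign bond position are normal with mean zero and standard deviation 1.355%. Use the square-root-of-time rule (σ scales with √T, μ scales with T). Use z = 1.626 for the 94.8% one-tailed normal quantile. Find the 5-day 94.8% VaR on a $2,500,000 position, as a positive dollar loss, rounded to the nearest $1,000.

σ_{5d} = 1.355% × √5 = 3.030%.
VaR = 1.626 × 3.030% = 4.927%.
On $2,500,000: 0.04927 × $2,500,000 = $123,175.

$123,000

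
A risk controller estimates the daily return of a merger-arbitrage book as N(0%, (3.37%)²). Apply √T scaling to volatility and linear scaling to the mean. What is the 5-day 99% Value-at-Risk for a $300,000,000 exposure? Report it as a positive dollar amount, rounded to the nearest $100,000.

At 99%, z = 2.326.
σ_{5d} = 3.37% × √5 = 7.536%.
VaR = 2.326 × 7.536% = 17.529%.
On $300,000,000: 0.17529 × $300,000,000 = $52,587,000.

$52,600,000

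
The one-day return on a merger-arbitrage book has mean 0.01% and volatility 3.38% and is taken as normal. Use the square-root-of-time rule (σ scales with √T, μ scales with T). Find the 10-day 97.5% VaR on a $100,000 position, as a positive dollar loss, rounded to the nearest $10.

$20,850

At 97.5%, z = 1.960.
σ_{10d} = 3.38% × √10 = 10.688%; μ_{10d} = 10 × 0.01% = 0.100%.
VaR = −(0.100%) + 1.960 × 10.688% = 20.848%.
On $100,000: 0.20848 × $100,000 = $20,848.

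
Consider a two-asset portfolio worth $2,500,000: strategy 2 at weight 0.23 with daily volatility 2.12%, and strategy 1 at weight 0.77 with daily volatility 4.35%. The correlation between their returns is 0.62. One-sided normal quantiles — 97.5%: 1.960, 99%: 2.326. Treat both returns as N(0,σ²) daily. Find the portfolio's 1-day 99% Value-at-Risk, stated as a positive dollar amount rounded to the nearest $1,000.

$214,000

σ_p² = 0.23²·2.12² + 0.77²·4.35² + 2·0.62·0.23·0.77·2.12·4.35 = 13.4821 (%²).
σ_p = √13.4821 = 3.672%.
VaR = 2.326 × 3.672% = 8.541%; on $2,500,000 that is $213,525.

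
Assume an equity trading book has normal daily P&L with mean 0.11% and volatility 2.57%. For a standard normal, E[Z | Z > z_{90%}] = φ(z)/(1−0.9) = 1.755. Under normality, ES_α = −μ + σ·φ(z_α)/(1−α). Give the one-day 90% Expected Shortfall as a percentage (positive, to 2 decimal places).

ES = −(0.11%) + 2.57% × 1.755 = 4.400%.

4.40%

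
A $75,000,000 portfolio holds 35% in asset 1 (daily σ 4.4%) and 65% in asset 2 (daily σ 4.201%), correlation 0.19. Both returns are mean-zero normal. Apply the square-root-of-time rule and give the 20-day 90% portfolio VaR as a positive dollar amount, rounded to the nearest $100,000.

σ_p = √(0.35²·4.4² + 0.65²·4.201² + 2·0.19·0.35·0.65·4.4·4.201) = 3.380%.
σ_{20d} = 3.380% × √20 = 15.116%.
z(90%) = 1.282.
VaR = 1.282 × 15.116% = 19.379%; on $75,000,000 that is $14,534,250.

$14,500,000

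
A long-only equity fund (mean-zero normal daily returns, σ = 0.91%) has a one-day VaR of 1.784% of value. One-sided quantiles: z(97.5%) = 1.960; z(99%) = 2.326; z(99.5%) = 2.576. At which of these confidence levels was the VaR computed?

97.5%

Implied z = VaR/σ = 1.784 / 0.91 = 1.960.
This matches z(97.5%) = 1.960.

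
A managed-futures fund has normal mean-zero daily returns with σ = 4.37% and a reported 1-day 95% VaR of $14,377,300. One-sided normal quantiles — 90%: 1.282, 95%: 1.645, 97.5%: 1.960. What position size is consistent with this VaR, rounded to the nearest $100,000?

$200,000,000

VaR as a fraction of value: z·σ = 1.645 × 4.37% = 7.18865%.
Position = $14,377,300 / 0.0718865 = $200,000,000.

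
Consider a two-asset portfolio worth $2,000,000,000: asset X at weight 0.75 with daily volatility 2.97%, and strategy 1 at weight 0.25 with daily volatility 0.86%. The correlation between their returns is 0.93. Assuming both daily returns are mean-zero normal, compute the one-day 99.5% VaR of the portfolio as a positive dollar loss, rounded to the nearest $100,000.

σ_p² = 0.75²·2.97² + 0.25²·0.86² + 2·0.93·0.75·0.25·2.97·0.86 = 5.8988 (%²).
σ_p = √5.8988 = 2.429%.
At 99.5%, z = 2.576.
VaR = 2.576 × 2.429% = 6.257%; on $2,000,000,000 that is $125,140,000.

$125,100,000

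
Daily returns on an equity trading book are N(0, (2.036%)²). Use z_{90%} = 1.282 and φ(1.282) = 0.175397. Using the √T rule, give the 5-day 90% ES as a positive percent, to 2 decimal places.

σ_{5d} = 2.036% × √5 = 4.553%.
ES multiplier = φ(z)/(1−α) = 0.175397/0.1 = 1.754.
ES = 4.553% × 1.754 = 7.986%.

7.99%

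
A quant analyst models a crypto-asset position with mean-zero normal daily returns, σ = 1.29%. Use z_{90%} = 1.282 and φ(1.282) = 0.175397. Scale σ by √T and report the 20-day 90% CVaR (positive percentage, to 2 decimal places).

10.12%

σ_{20d} = 1.29% × √20 = 5.769%.
ES multiplier = φ(z)/(1−α) = 0.175397/0.1 = 1.754.
ES = 5.769% × 1.754 = 10.119%.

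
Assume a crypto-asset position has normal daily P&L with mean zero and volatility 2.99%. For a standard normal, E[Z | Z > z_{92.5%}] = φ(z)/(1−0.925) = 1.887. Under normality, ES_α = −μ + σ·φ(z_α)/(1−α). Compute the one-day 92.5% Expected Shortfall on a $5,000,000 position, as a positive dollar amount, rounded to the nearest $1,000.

ES = 2.99% × 1.887 = 5.642%.
On $5,000,000: 0.05642 × $5,000,000 = $282,100.

$282,000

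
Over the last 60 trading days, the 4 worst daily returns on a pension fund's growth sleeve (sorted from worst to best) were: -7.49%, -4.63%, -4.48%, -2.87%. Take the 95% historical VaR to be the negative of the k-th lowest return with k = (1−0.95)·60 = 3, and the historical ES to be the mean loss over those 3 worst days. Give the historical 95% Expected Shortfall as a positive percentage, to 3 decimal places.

The 3 worst returns sum to -16.60%.
ES = −(-16.60%) / 3 = 5.5333…% ≈ 5.533%.

5.533%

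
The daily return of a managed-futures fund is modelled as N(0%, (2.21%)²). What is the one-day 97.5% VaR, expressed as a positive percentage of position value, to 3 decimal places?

4.332%

At 97.5% one-sided, z = 1.960.
VaR = z·σ = 1.960 × 2.21% = 4.332%.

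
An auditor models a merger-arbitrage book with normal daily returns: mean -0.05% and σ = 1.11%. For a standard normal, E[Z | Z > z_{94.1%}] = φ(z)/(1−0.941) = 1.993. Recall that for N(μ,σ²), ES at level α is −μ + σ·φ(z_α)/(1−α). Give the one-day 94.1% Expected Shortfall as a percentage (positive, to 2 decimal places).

2.26%

ES = −(-0.05%) + 1.11% × 1.993 = 2.262%.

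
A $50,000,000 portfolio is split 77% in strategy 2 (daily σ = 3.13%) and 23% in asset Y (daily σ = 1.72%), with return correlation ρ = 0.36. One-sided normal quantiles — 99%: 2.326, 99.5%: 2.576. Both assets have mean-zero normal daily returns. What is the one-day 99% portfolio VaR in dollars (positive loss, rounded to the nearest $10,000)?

σ_p² = 0.77²·3.13² + 0.23²·1.72² + 2·0.36·0.77·0.23·3.13·1.72 = 6.6516 (%²).
σ_p = √6.6516 = 2.579%.
VaR = 2.326 × 2.579% = 5.999%; on $50,000,000 that is $2,999,500.

$3,000,000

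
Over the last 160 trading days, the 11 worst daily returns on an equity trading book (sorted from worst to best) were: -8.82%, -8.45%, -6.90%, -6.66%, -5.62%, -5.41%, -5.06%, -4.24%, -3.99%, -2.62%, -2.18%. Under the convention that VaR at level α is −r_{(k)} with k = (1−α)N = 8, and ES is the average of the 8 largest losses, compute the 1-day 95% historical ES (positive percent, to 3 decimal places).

The 8 worst returns sum to -51.16%.
ES = −(-51.16%) / 8 = 6.395%.

6.395%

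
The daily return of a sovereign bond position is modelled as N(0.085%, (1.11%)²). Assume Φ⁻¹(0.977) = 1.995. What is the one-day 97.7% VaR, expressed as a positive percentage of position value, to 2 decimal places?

2.13%

VaR = −μ + z·σ = −(0.085%) + 1.995 × 1.11% = 2.129%.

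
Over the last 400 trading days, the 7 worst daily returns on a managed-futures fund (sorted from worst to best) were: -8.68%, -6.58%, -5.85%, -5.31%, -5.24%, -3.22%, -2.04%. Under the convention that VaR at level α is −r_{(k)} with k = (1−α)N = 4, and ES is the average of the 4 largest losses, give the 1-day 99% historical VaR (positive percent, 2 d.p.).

k = 4; the 4th lowest return is -5.31%, so VaR = 5.31%.

5.31%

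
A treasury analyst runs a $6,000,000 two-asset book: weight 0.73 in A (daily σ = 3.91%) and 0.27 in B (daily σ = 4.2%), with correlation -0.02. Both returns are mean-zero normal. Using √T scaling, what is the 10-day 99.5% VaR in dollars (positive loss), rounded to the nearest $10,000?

$1,490,000

σ_p = √(0.73²·3.91² + 0.27²·4.2² + 2·-0.02·0.73·0.27·3.91·4.2) = 3.050%.
σ_{10d} = 3.050% × √10 = 9.645%.
z(99.5%) = 2.576.
VaR = 2.576 × 9.645% = 24.846%; on $6,000,000 that is $1,490,760.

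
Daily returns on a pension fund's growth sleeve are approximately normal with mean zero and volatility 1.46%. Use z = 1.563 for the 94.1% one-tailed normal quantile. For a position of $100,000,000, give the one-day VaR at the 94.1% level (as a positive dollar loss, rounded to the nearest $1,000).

VaR = z·σ = 1.563 × 1.46% = 2.282%.
On $100,000,000: 0.02282 × $100,000,000 = $2,282,000.

$2,282,000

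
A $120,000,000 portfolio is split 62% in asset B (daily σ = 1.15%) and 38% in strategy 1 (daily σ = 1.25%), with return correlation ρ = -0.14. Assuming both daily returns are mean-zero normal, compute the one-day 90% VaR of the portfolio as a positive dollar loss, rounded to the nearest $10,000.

$1,230,000

σ_p² = 0.62²·1.15² + 0.38²·1.25² + 2·-0.14·0.62·0.38·1.15·1.25 = 0.6392 (%²).
σ_p = √0.6392 = 0.799%.
At 90%, z = 1.282.
VaR = 1.282 × 0.799% = 1.024%; on $120,000,000 that is $1,228,800.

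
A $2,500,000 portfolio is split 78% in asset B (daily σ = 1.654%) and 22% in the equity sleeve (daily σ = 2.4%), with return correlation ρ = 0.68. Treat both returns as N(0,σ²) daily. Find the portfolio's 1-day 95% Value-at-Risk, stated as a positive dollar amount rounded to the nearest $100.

σ_p² = 0.78²·1.654² + 0.22²·2.4² + 2·0.68·0.78·0.22·1.654·2.4 = 2.8696 (%²).
σ_p = √2.8696 = 1.694%.
At 95%, z = 1.645.
VaR = 1.645 × 1.694% = 2.787%; on $2,500,000 that is $69,675.

$69,700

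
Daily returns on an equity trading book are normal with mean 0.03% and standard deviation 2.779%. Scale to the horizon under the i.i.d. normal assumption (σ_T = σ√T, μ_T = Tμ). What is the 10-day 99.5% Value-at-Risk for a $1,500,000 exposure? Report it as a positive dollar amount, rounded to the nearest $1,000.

$335,000

At 99.5%, z = 2.576.
σ_{10d} = 2.779% × √10 = 8.788%; μ_{10d} = 10 × 0.03% = 0.300%.
VaR = −(0.300%) + 2.576 × 8.788% = 22.338%.
On $1,500,000: 0.22338 × $1,500,000 = $335,070.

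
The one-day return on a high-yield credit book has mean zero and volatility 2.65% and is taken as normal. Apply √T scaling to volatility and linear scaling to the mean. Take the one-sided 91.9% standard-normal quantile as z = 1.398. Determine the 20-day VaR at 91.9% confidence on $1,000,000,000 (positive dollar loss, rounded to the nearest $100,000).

$165,700,000

σ_{20d} = 2.65% × √20 = 11.851%.
VaR = 1.398 × 11.851% = 16.568%.
On $1,000,000,000: 0.16568 × $1,000,000,000 = $165,680,000.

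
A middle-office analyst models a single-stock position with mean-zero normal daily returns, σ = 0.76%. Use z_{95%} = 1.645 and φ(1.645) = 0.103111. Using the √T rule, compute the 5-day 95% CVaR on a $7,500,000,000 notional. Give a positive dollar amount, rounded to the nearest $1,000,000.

$263,000,000

σ_{5d} = 0.76% × √5 = 1.699%.
ES multiplier = φ(z)/(1−α) = 0.103111/0.05 = 2.062.
ES = 1.699% × 2.062 = 3.503%; on $7,500,000,000: $262,725,000.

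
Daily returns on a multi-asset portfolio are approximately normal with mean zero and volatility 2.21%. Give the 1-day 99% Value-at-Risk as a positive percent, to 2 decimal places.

At 99% one-sided, z = 2.326.
VaR = z·σ = 2.326 × 2.21% = 5.140%.

5.14%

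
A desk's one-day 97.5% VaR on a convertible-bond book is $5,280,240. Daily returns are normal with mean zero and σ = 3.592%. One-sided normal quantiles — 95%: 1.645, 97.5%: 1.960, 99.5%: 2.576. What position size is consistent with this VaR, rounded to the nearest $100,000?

$75,000,000

VaR as a fraction of value: z·σ = 1.960 × 3.592% = 7.04032%.
Position = $5,280,240 / 0.0704032 = $75,000,000.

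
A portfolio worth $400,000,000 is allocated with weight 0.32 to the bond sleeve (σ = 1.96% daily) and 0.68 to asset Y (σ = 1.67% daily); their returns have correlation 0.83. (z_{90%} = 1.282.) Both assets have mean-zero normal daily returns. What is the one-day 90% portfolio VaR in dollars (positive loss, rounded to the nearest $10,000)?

σ_p² = 0.32²·1.96² + 0.68²·1.67² + 2·0.83·0.32·0.68·1.96·1.67 = 2.8653 (%²).
σ_p = √2.8653 = 1.693%.
VaR = 1.282 × 1.693% = 2.170%; on $400,000,000 that is $8,680,000.

$8,680,000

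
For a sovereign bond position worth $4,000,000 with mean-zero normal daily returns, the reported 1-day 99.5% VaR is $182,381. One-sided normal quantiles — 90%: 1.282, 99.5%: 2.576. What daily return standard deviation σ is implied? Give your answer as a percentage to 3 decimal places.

VaR as a fraction: $182,381 / $4,000,000 = 4.560%.
σ = VaR / z = 4.560% / 2.576 = 1.770%.

1.770%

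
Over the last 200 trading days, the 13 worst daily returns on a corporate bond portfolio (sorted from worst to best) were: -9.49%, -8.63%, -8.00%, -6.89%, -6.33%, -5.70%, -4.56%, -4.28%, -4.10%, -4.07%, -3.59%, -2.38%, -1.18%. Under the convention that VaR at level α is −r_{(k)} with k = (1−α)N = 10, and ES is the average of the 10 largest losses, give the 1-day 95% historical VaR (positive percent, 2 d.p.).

k = 10; the 10th lowest return is -4.07%, so VaR = 4.07%.

4.07%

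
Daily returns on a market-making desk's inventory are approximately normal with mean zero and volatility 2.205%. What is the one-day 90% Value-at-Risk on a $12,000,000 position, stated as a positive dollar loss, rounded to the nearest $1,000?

$339,000

At 90% one-sided, z = 1.282.
VaR = z·σ = 1.282 × 2.205% = 2.827%.
On $12,000,000: 0.02827 × $12,000,000 = $339,240.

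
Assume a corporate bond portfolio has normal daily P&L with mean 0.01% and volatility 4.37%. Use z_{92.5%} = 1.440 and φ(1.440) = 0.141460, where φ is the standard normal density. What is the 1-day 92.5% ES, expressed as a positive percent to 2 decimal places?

Tail multiplier: φ(z)/(1−α) = 0.141460 / 0.075 = 1.886.
ES = −(0.01%) + 4.37% × 1.886 = 8.232%.

8.23%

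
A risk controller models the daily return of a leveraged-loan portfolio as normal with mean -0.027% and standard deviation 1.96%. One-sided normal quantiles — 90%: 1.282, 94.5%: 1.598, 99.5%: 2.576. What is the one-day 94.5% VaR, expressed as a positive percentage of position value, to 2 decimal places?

3.16%

VaR = −μ + z·σ = −(-0.027%) + 1.598 × 1.96% = 3.159%.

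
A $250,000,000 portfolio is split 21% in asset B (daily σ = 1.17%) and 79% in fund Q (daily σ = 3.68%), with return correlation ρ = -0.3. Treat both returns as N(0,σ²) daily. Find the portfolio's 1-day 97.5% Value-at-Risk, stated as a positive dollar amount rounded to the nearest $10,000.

$13,930,000

σ_p² = 0.21²·1.17² + 0.79²·3.68² + 2·-0.3·0.21·0.79·1.17·3.68 = 8.0836 (%²).
σ_p = √8.0836 = 2.843%.
At 97.5%, z = 1.960.
VaR = 1.960 × 2.843% = 5.572%; on $250,000,000 that is $13,930,000.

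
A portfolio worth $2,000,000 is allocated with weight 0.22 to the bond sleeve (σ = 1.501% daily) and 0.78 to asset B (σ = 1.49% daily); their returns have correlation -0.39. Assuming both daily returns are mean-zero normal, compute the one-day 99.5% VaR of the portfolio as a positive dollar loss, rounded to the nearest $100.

σ_p² = 0.22²·1.501² + 0.78²·1.49² + 2·-0.39·0.22·0.78·1.501·1.49 = 1.1604 (%²).
σ_p = √1.1604 = 1.077%.
At 99.5%, z = 2.576.
VaR = 2.576 × 1.077% = 2.774%; on $2,000,000 that is $55,480.

$55,500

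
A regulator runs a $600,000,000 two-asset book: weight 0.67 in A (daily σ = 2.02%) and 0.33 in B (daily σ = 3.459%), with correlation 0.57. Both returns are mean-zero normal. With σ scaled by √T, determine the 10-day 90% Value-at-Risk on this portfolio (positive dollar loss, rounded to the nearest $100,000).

$53,800,000

σ_p = √(0.67²·2.02² + 0.33²·3.459² + 2·0.57·0.67·0.33·2.02·3.459) = 2.213%.
σ_{10d} = 2.213% × √10 = 6.998%.
z(90%) = 1.282.
VaR = 1.282 × 6.998% = 8.971%; on $600,000,000 that is $53,826,000.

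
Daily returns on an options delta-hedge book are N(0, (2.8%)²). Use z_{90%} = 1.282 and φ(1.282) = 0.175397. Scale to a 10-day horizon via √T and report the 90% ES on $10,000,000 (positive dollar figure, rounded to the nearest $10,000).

$1,550,000

σ_{10d} = 2.8% × √10 = 8.854%.
ES multiplier = φ(z)/(1−α) = 0.175397/0.1 = 1.754.
ES = 8.854% × 1.754 = 15.530%; on $10,000,000: $1,553,000.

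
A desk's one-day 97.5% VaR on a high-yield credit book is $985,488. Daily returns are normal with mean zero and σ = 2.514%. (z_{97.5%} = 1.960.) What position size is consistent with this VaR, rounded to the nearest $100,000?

VaR as a fraction of value: z·σ = 1.960 × 2.514% = 4.92744%.
Position = $985,488 / 0.0492744 = $20,000,000.

$20,000,000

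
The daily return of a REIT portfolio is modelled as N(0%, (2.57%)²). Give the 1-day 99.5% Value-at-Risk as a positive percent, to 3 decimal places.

6.620%

At 99.5% one-sided, z = 2.576.
VaR = z·σ = 2.576 × 2.57% = 6.620%.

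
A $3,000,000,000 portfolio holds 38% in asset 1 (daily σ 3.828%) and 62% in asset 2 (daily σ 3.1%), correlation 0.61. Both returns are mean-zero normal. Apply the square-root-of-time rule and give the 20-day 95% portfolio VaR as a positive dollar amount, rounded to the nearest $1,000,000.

$670,000,000

σ_p = √(0.38²·3.828² + 0.62²·3.1² + 2·0.61·0.38·0.62·3.828·3.1) = 3.037%.
σ_{20d} = 3.037% × √20 = 13.582%.
z(95%) = 1.645.
VaR = 1.645 × 13.582% = 22.342%; on $3,000,000,000 that is $670,260,000.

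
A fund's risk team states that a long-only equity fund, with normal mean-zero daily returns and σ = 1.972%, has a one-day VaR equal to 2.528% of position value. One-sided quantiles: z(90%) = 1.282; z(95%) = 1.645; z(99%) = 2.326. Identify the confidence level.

90%

Implied z = VaR/σ = 2.528 / 1.972 = 1.282.
This matches z(90%) = 1.282.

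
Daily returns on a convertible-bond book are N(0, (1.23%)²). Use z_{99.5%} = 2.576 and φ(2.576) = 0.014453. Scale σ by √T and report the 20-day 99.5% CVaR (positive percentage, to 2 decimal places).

15.90%

σ_{20d} = 1.23% × √20 = 5.501%.
ES multiplier = φ(z)/(1−α) = 0.014453/0.005 = 2.891.
ES = 5.501% × 2.891 = 15.903%.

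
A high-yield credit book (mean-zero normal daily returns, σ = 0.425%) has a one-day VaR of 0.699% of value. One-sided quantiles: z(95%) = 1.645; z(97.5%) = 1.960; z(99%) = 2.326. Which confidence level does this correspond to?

Implied z = VaR/σ = 0.699 / 0.425 = 1.645.
This matches z(95%) = 1.645.

95%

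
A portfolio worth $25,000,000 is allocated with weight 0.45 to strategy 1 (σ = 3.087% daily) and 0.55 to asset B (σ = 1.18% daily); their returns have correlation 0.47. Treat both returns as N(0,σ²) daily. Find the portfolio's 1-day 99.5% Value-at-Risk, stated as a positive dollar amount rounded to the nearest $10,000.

$1,150,000

σ_p² = 0.45²·3.087² + 0.55²·1.18² + 2·0.47·0.45·0.55·3.087·1.18 = 3.1984 (%²).
σ_p = √3.1984 = 1.788%.
At 99.5%, z = 2.576.
VaR = 2.576 × 1.788% = 4.606%; on $25,000,000 that is $1,151,500.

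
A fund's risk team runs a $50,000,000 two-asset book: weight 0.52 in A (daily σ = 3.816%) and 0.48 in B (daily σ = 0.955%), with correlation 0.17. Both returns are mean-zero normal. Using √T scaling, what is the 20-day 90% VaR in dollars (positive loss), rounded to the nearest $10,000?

$6,050,000

σ_p = √(0.52²·3.816² + 0.48²·0.955² + 2·0.17·0.52·0.48·3.816·0.955) = 2.111%.
σ_{20d} = 2.111% × √20 = 9.441%.
z(90%) = 1.282.
VaR = 1.282 × 9.441% = 12.103%; on $50,000,000 that is $6,051,500.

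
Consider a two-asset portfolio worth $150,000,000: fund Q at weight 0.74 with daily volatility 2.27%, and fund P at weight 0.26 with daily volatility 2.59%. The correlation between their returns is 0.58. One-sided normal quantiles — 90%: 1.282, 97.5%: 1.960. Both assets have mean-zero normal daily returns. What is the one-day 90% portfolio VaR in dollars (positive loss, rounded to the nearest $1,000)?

$4,119,000

σ_p² = 0.74²·2.27² + 0.26²·2.59² + 2·0.58·0.74·0.26·2.27·2.59 = 4.5874 (%²).
σ_p = √4.5874 = 2.142%.
VaR = 1.282 × 2.142% = 2.746%; on $150,000,000 that is $4,119,000.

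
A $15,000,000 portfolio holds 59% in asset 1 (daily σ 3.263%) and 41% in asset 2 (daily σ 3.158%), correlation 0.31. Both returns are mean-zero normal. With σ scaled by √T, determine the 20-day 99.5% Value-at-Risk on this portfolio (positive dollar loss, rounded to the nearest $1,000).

$4,548,000

σ_p = √(0.59²·3.263² + 0.41²·3.158² + 2·0.31·0.59·0.41·3.263·3.158) = 2.632%.
σ_{20d} = 2.632% × √20 = 11.771%.
z(99.5%) = 2.576.
VaR = 2.576 × 11.771% = 30.322%; on $15,000,000 that is $4,548,300.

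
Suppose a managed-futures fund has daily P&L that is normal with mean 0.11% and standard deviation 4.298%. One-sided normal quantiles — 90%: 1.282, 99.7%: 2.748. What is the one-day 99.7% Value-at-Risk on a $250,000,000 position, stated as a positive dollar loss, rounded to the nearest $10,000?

VaR = −μ + z·σ = −(0.11%) + 2.748 × 4.298% = 11.701%.
On $250,000,000: 0.11701 × $250,000,000 = $29,252,500.

$29,250,000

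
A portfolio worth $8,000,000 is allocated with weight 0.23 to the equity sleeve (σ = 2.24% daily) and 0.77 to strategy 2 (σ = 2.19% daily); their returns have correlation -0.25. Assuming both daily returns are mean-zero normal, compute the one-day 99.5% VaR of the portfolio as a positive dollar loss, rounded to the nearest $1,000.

$337,000

σ_p² = 0.23²·2.24² + 0.77²·2.19² + 2·-0.25·0.23·0.77·2.24·2.19 = 2.6746 (%²).
σ_p = √2.6746 = 1.635%.
At 99.5%, z = 2.576.
VaR = 2.576 × 1.635% = 4.212%; on $8,000,000 that is $336,960.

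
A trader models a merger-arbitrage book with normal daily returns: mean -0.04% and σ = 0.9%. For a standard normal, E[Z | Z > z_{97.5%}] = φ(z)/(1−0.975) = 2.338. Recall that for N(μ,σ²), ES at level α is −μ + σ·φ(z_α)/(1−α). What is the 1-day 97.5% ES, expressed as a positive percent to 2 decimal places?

2.14%

ES = −(-0.04%) + 0.9% × 2.338 = 2.144%.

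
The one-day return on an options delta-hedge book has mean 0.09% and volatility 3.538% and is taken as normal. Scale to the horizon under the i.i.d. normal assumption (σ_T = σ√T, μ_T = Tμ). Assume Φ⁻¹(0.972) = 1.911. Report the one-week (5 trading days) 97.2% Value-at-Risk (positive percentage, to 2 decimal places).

14.67%

σ_{5d} = 3.538% × √5 = 7.911%; μ_{5d} = 5 × 0.09% = 0.450%.
VaR = −(0.450%) + 1.911 × 7.911% = 14.668%.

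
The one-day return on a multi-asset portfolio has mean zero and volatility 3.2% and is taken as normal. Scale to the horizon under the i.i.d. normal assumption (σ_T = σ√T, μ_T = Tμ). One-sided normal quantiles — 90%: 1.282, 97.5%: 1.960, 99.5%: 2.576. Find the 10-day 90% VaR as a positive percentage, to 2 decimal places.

σ_{10d} = 3.2% × √10 = 10.119%.
VaR = 1.282 × 10.119% = 12.973%.

12.97%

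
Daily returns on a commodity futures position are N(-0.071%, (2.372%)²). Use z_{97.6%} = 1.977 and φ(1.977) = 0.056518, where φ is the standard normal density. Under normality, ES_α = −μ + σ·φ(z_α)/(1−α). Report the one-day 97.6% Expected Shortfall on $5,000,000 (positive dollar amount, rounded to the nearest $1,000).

Tail multiplier: φ(z)/(1−α) = 0.056518 / 0.024 = 2.355.
ES = −(-0.071%) + 2.372% × 2.355 = 5.657%.
On $5,000,000: 0.05657 × $5,000,000 = $282,850.

$283,000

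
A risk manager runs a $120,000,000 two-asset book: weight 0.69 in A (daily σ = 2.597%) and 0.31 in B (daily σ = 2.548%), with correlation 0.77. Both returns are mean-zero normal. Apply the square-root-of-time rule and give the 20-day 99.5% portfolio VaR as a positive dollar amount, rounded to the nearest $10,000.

σ_p = √(0.69²·2.597² + 0.31²·2.548² + 2·0.77·0.69·0.31·2.597·2.548) = 2.452%.
σ_{20d} = 2.452% × √20 = 10.966%.
z(99.5%) = 2.576.
VaR = 2.576 × 10.966% = 28.248%; on $120,000,000 that is $33,897,600.

$33,900,000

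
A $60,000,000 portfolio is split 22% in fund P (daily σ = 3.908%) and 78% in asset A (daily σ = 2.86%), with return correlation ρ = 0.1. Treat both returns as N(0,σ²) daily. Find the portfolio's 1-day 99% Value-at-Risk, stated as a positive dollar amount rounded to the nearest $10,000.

$3,450,000

σ_p² = 0.22²·3.908² + 0.78²·2.86² + 2·0.1·0.22·0.78·3.908·2.86 = 6.0992 (%²).
σ_p = √6.0992 = 2.470%.
At 99%, z = 2.326.
VaR = 2.326 × 2.470% = 5.745%; on $60,000,000 that is $3,447,000.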